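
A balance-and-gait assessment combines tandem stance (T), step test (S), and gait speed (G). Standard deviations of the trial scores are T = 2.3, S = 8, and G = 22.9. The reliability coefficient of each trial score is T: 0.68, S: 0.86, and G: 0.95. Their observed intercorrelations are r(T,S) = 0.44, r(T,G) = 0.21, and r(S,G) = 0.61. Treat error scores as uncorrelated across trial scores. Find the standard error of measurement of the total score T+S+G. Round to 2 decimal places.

Var(total) = 593.7 + 261.817 = 855.517.
True-score variance = 556.827 + 261.817 = 818.644, so reliability = 0.9569.
Error variance = 855.517 − 818.644 = 36.8733; SEM = √36.8733 = 6.07.

6.07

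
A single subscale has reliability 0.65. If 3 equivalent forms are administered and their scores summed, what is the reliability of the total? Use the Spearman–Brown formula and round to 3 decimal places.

ρ_k = kρ / (1 + (k−1)ρ) = 3·0.65 / (1 + 2·0.65) = 1.950 / 2.300 = 0.848.

0.848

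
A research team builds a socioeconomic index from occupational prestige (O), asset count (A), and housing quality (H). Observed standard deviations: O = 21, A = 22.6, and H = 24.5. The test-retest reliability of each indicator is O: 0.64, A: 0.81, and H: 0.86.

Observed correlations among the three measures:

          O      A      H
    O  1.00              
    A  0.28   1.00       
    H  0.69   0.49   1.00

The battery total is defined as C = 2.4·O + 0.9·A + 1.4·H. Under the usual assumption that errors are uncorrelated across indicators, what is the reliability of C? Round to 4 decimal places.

0.8511

Var(C) = 2.4²·21² + 0.9²·22.6² + 1.4²·24.5² + 2·[2.16·21·22.6·0.28 + 3.36·21·24.5·0.69 + 1.26·22.6·24.5·0.49] = 4130.37 + 3643.42 = 7773.78.
With uncorrelated errors the cross-covariances are all true-score covariance, so they carry over unchanged; only the diagonal terms shrink to ρᵢσᵢ².
True-score variance = [2.4²·21²·0.64 + 0.9²·22.6²·0.81 + 1.4²·24.5²·0.86] + 3643.42 = 2972.59 + 3643.42 = 6616.01.
Reliability = 6616.01 / 7773.78 = 0.8511.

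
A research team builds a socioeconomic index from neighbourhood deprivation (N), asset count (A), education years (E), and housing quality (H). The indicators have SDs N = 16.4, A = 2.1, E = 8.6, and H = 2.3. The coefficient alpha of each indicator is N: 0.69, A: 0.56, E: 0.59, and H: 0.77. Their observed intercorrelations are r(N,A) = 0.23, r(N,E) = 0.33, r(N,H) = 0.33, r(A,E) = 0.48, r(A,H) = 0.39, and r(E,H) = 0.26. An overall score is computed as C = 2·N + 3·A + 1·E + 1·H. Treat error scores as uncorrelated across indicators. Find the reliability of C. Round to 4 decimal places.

0.7608

Var(C) = 2²·16.4² + 3²·2.1² + 8.6² + 2.3² + 2·[6·16.4·2.1·0.23 + 2·16.4·8.6·0.33 + 2·16.4·2.3·0.33 + 3·2.1·8.6·0.48 + 3·2.1·2.3·0.39 + 8.6·2.3·0.26] = 1194.78 + 404.618 = 1599.4.
Because errors are independent across components, Cov(Tᵢ,Tⱼ) = Cov(Xᵢ,Xⱼ); the off-diagonal part of the true-score variance is the same as above.
True-score variance = [2²·16.4²·0.69 + 3²·2.1²·0.56 + 8.6²·0.59 + 2.3²·0.77] + 404.618 = 812.266 + 404.618 = 1216.88.
Reliability = 1216.88 / 1599.4 = 0.7608.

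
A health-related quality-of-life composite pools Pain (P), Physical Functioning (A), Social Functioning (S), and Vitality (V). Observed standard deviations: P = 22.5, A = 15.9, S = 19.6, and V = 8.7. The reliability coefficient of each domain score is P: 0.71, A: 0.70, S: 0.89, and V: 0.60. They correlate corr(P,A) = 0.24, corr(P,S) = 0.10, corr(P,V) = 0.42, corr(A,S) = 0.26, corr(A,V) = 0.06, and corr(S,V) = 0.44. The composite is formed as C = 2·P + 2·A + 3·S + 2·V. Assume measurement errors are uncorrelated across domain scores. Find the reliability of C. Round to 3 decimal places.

0.869

Var(C) = 2²·22.5² + 2²·15.9² + 3²·19.6² + 2²·8.7² + 2·[4·22.5·15.9·0.24 + 6·22.5·19.6·0.10 + 4·22.5·8.7·0.42 + 6·15.9·19.6·0.26 + 4·15.9·8.7·0.06 + 6·19.6·8.7·0.44] = 6796.44 + 3812.86 = 10609.3.
Under uncorrelated errors the observed covariances equal the true-score covariances, so only the own-variance terms attenuate.
True-score variance = [2²·22.5²·0.71 + 2²·15.9²·0.70 + 3²·19.6²·0.89 + 2²·8.7²·0.60] + 3812.86 = 5404.4 + 3812.86 = 9217.26.
Reliability = 9217.26 / 10609.3 = 0.869.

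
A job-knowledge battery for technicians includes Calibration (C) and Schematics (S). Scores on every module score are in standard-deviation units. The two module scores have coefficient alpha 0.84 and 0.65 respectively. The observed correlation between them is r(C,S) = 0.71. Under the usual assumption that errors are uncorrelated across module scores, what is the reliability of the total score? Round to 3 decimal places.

0.851

Var(C+S) = 2 + 2·[0.71] = 2 + 1.42 = 3.42.
With uncorrelated errors the cross-covariances are all true-score covariance, so they carry over unchanged; only the diagonal terms shrink to ρᵢσᵢ².
True-score variance = [0.84 + 0.65] + 1.42 = 1.49 + 1.42 = 2.91.
Reliability = 2.91 / 3.42 = 0.851.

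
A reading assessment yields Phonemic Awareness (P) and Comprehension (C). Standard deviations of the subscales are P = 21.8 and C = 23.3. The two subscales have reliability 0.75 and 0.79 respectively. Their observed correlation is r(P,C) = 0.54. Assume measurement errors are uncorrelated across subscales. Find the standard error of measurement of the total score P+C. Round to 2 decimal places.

Var(total) = 1018.13 + 548.575 = 1566.71.
True-score variance = 785.313 + 548.575 = 1333.89, so reliability = 0.8514.
Error variance = 1566.71 − 1333.89 = 232.817; SEM = √232.817 = 15.26.

15.26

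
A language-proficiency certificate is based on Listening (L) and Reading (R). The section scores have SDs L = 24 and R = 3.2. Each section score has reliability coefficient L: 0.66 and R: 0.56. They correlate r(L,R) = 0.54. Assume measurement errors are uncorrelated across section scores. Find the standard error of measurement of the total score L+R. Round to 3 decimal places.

Var(total) = 586.24 + 82.944 = 669.184.
True-score variance = 385.894 + 82.944 = 468.838, so reliability = 0.7006.
Error variance = 669.184 − 468.838 = 200.346; SEM = √200.346 = 14.154.

14.154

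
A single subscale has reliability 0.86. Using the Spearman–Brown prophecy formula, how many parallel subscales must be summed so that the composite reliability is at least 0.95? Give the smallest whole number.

4

k ≥ ρ*(1−ρ₁)/(ρ₁(1−ρ*)) = 0.95·0.14 / (0.86·0.05) = 3.093.
Smallest integer k = 4.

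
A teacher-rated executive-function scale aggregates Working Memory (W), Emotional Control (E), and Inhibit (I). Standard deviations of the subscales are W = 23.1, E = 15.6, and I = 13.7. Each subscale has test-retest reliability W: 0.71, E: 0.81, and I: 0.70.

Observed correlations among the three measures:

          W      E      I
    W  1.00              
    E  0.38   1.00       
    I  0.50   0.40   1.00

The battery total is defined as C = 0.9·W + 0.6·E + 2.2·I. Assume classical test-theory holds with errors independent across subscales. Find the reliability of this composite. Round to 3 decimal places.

Var(C) = 0.9²·23.1² + 0.6²·15.6² + 2.2²·13.7² + 2·[0.54·23.1·15.6·0.38 + 1.98·23.1·13.7·0.50 + 1.32·15.6·13.7·0.40] = 1428.25 + 1000.19 = 2428.44.
Under uncorrelated errors the observed covariances equal the true-score covariances, so only the own-variance terms attenuate.
True-score variance = [0.9²·23.1²·0.71 + 0.6²·15.6²·0.81 + 2.2²·13.7²·0.70] + 1000.19 = 1013.74 + 1000.19 = 2013.93.
Reliability = 2013.93 / 2428.44 = 0.829.

0.829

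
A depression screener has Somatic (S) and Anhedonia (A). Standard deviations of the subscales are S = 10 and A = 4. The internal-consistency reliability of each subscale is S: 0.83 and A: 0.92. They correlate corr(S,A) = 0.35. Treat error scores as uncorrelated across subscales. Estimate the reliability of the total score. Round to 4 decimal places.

0.8731

Var(S+A) = 10² + 4² + 2·[10·4·0.35] = 116 + 28 = 144.
Because errors are independent across components, Cov(Tᵢ,Tⱼ) = Cov(Xᵢ,Xⱼ); the off-diagonal part of the true-score variance is the same as above.
True-score variance = [10²·0.83 + 4²·0.92] + 28 = 97.72 + 28 = 125.72.
Reliability = 125.72 / 144 = 0.8731.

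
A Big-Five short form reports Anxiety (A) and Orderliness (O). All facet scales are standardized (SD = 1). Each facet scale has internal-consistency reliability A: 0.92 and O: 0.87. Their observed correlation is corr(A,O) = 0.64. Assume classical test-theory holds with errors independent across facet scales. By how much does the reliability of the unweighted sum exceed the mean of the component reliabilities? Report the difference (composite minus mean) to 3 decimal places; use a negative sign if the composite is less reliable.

Var(sum) = 2 + 1.28 = 3.28; true-score variance = 1.79 + 1.28 = 3.07; composite reliability = 0.9360.
Mean component reliability = 0.8950.
Difference = 0.9360 − 0.8950 = 0.041.

0.041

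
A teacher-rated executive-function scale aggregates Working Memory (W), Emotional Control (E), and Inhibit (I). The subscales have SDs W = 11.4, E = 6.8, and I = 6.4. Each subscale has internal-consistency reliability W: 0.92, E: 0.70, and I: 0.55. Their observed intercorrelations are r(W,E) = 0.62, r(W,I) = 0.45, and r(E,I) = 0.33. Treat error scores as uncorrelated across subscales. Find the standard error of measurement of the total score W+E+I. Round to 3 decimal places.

6.535

Var(total) = 217.16 + 190.512 = 407.672.
True-score variance = 174.459 + 190.512 = 364.971, so reliability = 0.8953.
Error variance = 407.672 − 364.971 = 42.7008; SEM = √42.7008 = 6.535.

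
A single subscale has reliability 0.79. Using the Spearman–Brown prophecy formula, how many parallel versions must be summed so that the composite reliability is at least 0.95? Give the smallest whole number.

6

k ≥ ρ*(1−ρ₁)/(ρ₁(1−ρ*)) = 0.95·0.21 / (0.79·0.05) = 5.051.
Smallest integer k = 6.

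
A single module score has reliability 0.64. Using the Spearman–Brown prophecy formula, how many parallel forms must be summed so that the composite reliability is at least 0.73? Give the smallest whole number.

2

k ≥ ρ*(1−ρ₁)/(ρ₁(1−ρ*)) = 0.73·0.36 / (0.64·0.27) = 1.521.
Smallest integer k = 2.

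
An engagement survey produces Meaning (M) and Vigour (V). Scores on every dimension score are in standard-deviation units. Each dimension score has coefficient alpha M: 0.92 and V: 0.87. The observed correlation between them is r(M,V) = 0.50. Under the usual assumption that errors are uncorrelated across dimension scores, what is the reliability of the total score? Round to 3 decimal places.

0.930

Var(M+V) = 2 + 2·[0.50] = 2 + 1 = 3.
Because errors are independent across components, Cov(Tᵢ,Tⱼ) = Cov(Xᵢ,Xⱼ); the off-diagonal part of the true-score variance is the same as above.
True-score variance = [0.92 + 0.87] + 1 = 1.79 + 1 = 2.79.
Reliability = 2.79 / 3 = 0.930.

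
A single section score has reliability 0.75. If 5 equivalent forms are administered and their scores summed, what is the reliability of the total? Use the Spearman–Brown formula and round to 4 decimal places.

0.9375

ρ_k = kρ / (1 + (k−1)ρ) = 5·0.75 / (1 + 4·0.75) = 3.750 / 4.000 = 0.9375.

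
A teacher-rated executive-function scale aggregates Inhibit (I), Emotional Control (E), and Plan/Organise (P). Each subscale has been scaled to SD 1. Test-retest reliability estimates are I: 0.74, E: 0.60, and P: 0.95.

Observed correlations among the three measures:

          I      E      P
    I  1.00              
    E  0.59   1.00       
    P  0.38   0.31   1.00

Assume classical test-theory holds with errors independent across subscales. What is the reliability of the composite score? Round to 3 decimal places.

0.872

Var(I+E+P) = 3 + 2·[0.59 + 0.38 + 0.31] = 3 + 2.56 = 5.56.
Because errors are independent across components, Cov(Tᵢ,Tⱼ) = Cov(Xᵢ,Xⱼ); the off-diagonal part of the true-score variance is the same as above.
True-score variance = [0.74 + 0.60 + 0.95] + 2.56 = 2.29 + 2.56 = 4.85.
Reliability = 4.85 / 5.56 = 0.872.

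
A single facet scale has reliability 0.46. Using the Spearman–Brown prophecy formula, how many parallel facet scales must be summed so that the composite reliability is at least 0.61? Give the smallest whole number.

2

k ≥ ρ*(1−ρ₁)/(ρ₁(1−ρ*)) = 0.61·0.54 / (0.46·0.39) = 1.836.
Smallest integer k = 2.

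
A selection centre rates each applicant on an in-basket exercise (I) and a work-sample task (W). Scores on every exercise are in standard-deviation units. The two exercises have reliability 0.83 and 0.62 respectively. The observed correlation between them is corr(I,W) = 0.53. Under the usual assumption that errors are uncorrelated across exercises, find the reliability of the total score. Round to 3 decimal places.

0.820

Var(I+W) = 2 + 2·[0.53] = 2 + 1.06 = 3.06.
Under uncorrelated errors the observed covariances equal the true-score covariances, so only the own-variance terms attenuate.
True-score variance = [0.83 + 0.62] + 1.06 = 1.45 + 1.06 = 2.51.
Reliability = 2.51 / 3.06 = 0.820.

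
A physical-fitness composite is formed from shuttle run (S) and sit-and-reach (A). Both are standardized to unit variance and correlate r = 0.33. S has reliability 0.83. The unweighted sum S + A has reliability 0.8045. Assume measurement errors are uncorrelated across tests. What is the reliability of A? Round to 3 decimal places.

0.650

Var(S+A) = 2 + 2·0.33 = 2.660.
True-score variance = ρ_S + ρ_A + 2·0.33, so 0.8045 = (0.83 + ρ_A + 0.66) / 2.660.
ρ_A = 0.8045·2.660 − 0.83 − 0.66 = 0.650.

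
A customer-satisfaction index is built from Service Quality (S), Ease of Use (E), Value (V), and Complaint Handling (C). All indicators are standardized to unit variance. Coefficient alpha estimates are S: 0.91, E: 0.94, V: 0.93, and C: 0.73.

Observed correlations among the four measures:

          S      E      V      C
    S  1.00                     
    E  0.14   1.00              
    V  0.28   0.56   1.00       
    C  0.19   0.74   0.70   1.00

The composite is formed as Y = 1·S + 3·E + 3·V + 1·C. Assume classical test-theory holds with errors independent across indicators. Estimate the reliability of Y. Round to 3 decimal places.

0.963

Var(Y) = 1 + 3² + 3² + 1 + 2·[3·0.14 + 3·0.28 + 0.19 + 9·0.56 + 3·0.74 + 3·0.70] = 20 + 21.62 = 41.62.
Under uncorrelated errors the observed covariances equal the true-score covariances, so only the own-variance terms attenuate.
True-score variance = [0.91 + 3²·0.94 + 3²·0.93 + 0.73] + 21.62 = 18.47 + 21.62 = 40.09.
Reliability = 40.09 / 41.62 = 0.963.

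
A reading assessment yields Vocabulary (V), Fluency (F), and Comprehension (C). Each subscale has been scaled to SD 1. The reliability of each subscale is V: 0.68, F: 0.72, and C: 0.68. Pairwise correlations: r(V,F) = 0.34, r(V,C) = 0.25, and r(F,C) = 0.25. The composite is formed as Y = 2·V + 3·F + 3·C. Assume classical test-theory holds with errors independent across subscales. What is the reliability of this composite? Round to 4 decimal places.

0.8011

Var(Y) = 2² + 3² + 3² + 2·[6·0.34 + 6·0.25 + 9·0.25] = 22 + 11.58 = 33.58.
With uncorrelated errors the cross-covariances are all true-score covariance, so they carry over unchanged; only the diagonal terms shrink to ρᵢσᵢ².
True-score variance = [2²·0.68 + 3²·0.72 + 3²·0.68] + 11.58 = 15.32 + 11.58 = 26.9.
Reliability = 26.9 / 33.58 = 0.8011.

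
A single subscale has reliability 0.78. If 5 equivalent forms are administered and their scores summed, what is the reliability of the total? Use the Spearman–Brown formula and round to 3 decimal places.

ρ_k = kρ / (1 + (k−1)ρ) = 5·0.78 / (1 + 4·0.78) = 3.900 / 4.120 = 0.947.

0.947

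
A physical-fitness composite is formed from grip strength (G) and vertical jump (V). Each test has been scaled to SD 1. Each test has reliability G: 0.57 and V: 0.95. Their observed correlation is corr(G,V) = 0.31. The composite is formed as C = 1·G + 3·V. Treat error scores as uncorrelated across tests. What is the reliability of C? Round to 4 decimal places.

Var(C) = 1 + 3² + 2·[3·0.31] = 10 + 1.86 = 11.86.
With uncorrelated errors the cross-covariances are all true-score covariance, so they carry over unchanged; only the diagonal terms shrink to ρᵢσᵢ².
True-score variance = [0.57 + 3²·0.95] + 1.86 = 9.12 + 1.86 = 10.98.
Reliability = 10.98 / 11.86 = 0.9258.

0.9258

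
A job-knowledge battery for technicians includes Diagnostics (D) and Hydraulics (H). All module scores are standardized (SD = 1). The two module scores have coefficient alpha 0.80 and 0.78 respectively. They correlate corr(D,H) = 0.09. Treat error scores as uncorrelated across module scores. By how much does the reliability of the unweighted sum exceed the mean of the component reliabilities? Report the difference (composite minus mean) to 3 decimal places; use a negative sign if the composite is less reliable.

0.017

Var(sum) = 2 + 0.18 = 2.18; true-score variance = 1.58 + 0.18 = 1.76; composite reliability = 0.8073.
Mean component reliability = 0.7900.
Difference = 0.8073 − 0.7900 = 0.017.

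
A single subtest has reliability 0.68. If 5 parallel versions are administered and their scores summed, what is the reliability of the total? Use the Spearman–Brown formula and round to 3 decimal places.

ρ_k = kρ / (1 + (k−1)ρ) = 5·0.68 / (1 + 4·0.68) = 3.400 / 3.720 = 0.914.

0.914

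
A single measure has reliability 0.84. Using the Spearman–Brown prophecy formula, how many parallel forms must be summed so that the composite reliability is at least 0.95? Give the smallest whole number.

4

k ≥ ρ*(1−ρ₁)/(ρ₁(1−ρ*)) = 0.95·0.16 / (0.84·0.05) = 3.619.
Smallest integer k = 4.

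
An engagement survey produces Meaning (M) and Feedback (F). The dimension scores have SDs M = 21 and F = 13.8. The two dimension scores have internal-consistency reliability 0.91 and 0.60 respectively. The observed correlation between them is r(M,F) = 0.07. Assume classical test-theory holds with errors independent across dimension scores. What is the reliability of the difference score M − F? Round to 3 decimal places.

0.804

Var(M−F) = 21² + 13.8² − 2·21·13.8·0.07 = 631.44 − 40.572 = 590.868.
With uncorrelated errors the cross-covariances are all true-score covariance, so they carry over unchanged; only the diagonal terms shrink to ρᵢσᵢ².
True-score variance = [21²·0.91 + 13.8²·0.60] − 40.572 = 515.574 − 40.572 = 475.002.
Reliability = 475.002 / 590.868 = 0.804.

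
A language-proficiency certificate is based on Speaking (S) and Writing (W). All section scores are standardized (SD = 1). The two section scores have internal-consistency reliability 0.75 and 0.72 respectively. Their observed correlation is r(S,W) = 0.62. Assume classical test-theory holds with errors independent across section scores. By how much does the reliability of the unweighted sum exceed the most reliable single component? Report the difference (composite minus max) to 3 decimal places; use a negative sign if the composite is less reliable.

0.086

Var(sum) = 2 + 1.24 = 3.24; true-score variance = 1.47 + 1.24 = 2.71; composite reliability = 0.8364.
Max component reliability = 0.7500.
Difference = 0.8364 − 0.7500 = 0.086.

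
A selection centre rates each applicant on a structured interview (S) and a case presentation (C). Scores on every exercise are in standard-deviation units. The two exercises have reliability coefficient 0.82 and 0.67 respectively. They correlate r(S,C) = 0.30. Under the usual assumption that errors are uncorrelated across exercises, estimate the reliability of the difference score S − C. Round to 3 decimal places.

Var(S−C) = 1 + 1 − 2·0.30 = 2 − 0.6 = 1.4.
Because errors are independent across components, Cov(Tᵢ,Tⱼ) = Cov(Xᵢ,Xⱼ); the off-diagonal part of the true-score variance is the same as above.
True-score variance = [0.82 + 0.67] − 0.6 = 1.49 − 0.6 = 0.89.
Reliability = 0.89 / 1.4 = 0.636.

0.636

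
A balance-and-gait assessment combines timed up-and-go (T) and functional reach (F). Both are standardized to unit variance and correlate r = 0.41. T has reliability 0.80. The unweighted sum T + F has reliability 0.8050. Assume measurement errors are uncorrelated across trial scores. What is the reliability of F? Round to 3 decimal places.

Var(T+F) = 2 + 2·0.41 = 2.820.
True-score variance = ρ_T + ρ_F + 2·0.41, so 0.8050 = (0.80 + ρ_F + 0.82) / 2.820.
ρ_F = 0.8050·2.820 − 0.80 − 0.82 = 0.650.

0.650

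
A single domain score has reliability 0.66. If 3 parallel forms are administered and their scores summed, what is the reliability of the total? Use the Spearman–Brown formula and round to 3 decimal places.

0.853

ρ_k = kρ / (1 + (k−1)ρ) = 3·0.66 / (1 + 2·0.66) = 1.980 / 2.320 = 0.853.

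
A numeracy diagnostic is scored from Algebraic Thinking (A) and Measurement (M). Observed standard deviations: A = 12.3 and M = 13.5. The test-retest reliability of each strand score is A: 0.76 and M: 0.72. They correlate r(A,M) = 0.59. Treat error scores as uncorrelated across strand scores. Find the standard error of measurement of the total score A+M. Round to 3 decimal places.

9.346

Var(total) = 333.54 + 195.939 = 529.479.
True-score variance = 246.2 + 195.939 = 442.139, so reliability = 0.8350.
Error variance = 529.479 − 442.139 = 87.3396; SEM = √87.3396 = 9.346.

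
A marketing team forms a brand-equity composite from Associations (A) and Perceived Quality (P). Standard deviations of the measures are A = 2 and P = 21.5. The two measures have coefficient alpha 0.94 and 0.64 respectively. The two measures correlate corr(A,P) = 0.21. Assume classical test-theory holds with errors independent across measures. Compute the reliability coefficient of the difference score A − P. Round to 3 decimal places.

Var(A−P) = 2² + 21.5² − 2·2·21.5·0.21 = 466.25 − 18.06 = 448.19.
Under uncorrelated errors the observed covariances equal the true-score covariances, so only the own-variance terms attenuate.
True-score variance = [2²·0.94 + 21.5²·0.64] − 18.06 = 299.6 − 18.06 = 281.54.
Reliability = 281.54 / 448.19 = 0.628.

0.628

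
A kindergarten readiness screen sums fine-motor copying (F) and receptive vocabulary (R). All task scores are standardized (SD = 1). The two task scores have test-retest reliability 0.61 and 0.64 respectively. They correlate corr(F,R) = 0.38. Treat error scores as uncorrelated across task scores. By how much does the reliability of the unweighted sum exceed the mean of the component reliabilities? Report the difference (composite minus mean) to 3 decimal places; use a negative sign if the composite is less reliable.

Var(sum) = 2 + 0.76 = 2.76; true-score variance = 1.25 + 0.76 = 2.01; composite reliability = 0.7283.
Mean component reliability = 0.6250.
Difference = 0.7283 − 0.6250 = 0.103.

0.103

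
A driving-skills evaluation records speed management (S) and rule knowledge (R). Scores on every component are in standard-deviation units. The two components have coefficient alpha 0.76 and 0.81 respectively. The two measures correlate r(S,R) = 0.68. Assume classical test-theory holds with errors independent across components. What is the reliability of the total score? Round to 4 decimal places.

0.8720

Var(S+R) = 2 + 2·[0.68] = 2 + 1.36 = 3.36.
With uncorrelated errors the cross-covariances are all true-score covariance, so they carry over unchanged; only the diagonal terms shrink to ρᵢσᵢ².
True-score variance = [0.76 + 0.81] + 1.36 = 1.57 + 1.36 = 2.93.
Reliability = 2.93 / 3.36 = 0.8720.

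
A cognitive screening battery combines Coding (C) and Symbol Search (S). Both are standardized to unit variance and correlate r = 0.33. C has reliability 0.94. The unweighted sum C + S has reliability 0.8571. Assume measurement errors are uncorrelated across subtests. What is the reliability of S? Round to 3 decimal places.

0.680

Var(C+S) = 2 + 2·0.33 = 2.660.
True-score variance = ρ_C + ρ_S + 2·0.33, so 0.8571 = (0.94 + ρ_S + 0.66) / 2.660.
ρ_S = 0.8571·2.660 − 0.94 − 0.66 = 0.680.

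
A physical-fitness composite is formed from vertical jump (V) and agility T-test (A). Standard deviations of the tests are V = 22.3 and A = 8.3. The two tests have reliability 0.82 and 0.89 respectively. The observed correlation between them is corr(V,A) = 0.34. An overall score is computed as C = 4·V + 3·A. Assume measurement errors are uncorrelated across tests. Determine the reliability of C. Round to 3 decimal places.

Var(C) = 4²·22.3² + 3²·8.3² + 2·[12·22.3·8.3·0.34] = 8576.65 + 1510.33 = 10087.
With uncorrelated errors the cross-covariances are all true-score covariance, so they carry over unchanged; only the diagonal terms shrink to ρᵢσᵢ².
True-score variance = [4²·22.3²·0.82 + 3²·8.3²·0.89] + 1510.33 = 7076.25 + 1510.33 = 8586.59.
Reliability = 8586.59 / 10087 = 0.851.

0.851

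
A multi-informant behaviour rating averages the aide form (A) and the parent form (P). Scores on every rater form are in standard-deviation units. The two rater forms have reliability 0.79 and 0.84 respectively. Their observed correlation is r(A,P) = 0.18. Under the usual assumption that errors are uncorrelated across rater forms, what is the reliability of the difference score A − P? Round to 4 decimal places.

0.7744

Var(A−P) = 1 + 1 − 2·0.18 = 2 − 0.36 = 1.64.
Because errors are independent across components, Cov(Tᵢ,Tⱼ) = Cov(Xᵢ,Xⱼ); the off-diagonal part of the true-score variance is the same as above.
True-score variance = [0.79 + 0.84] − 0.36 = 1.63 − 0.36 = 1.27.
Reliability = 1.27 / 1.64 = 0.7744.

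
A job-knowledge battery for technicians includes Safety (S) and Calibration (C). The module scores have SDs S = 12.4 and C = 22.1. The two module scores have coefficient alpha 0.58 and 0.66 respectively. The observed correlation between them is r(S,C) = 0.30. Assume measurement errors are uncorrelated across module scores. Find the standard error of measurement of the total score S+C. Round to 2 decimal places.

15.19

Var(total) = 642.17 + 164.424 = 806.594.
True-score variance = 411.531 + 164.424 = 575.955, so reliability = 0.7141.
Error variance = 806.594 − 575.955 = 230.639; SEM = √230.639 = 15.19.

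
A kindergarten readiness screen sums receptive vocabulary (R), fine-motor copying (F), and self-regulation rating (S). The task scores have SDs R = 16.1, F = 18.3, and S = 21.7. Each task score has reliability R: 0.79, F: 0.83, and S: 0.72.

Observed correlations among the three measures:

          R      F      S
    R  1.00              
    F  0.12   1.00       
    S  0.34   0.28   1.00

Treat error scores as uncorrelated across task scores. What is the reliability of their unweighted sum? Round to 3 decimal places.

0.848

Var(R+F+S) = 16.1² + 18.3² + 21.7² + 2·[16.1·18.3·0.12 + 16.1·21.7·0.34 + 18.3·21.7·0.28] = 1064.99 + 530.664 = 1595.65.
With uncorrelated errors the cross-covariances are all true-score covariance, so they carry over unchanged; only the diagonal terms shrink to ρᵢσᵢ².
True-score variance = [16.1²·0.79 + 18.3²·0.83 + 21.7²·0.72] + 530.664 = 821.775 + 530.664 = 1352.44.
Reliability = 1352.44 / 1595.65 = 0.848.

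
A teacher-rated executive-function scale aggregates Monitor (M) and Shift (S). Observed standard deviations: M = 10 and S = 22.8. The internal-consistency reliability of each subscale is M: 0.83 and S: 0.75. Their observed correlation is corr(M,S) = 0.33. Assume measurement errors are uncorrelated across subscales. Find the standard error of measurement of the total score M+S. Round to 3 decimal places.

12.123

Var(total) = 619.84 + 150.48 = 770.32.
True-score variance = 472.88 + 150.48 = 623.36, so reliability = 0.8092.
Error variance = 770.32 − 623.36 = 146.96; SEM = √146.96 = 12.123.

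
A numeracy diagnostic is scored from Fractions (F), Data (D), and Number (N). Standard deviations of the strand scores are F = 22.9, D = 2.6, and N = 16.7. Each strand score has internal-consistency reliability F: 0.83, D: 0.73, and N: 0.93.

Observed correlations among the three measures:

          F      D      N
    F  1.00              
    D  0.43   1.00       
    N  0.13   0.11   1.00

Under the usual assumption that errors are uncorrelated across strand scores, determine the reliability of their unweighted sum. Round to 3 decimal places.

Var(F+D+N) = 22.9² + 2.6² + 16.7² + 2·[22.9·2.6·0.43 + 22.9·16.7·0.13 + 2.6·16.7·0.11] = 810.06 + 160.189 = 970.249.
Under uncorrelated errors the observed covariances equal the true-score covariances, so only the own-variance terms attenuate.
True-score variance = [22.9²·0.83 + 2.6²·0.73 + 16.7²·0.93] + 160.189 = 699.563 + 160.189 = 859.751.
Reliability = 859.751 / 970.249 = 0.886.

0.886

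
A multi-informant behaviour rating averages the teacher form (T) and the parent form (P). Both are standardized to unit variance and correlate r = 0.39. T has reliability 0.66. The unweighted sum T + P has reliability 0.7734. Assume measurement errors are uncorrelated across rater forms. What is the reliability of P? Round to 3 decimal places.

Var(T+P) = 2 + 2·0.39 = 2.780.
True-score variance = ρ_T + ρ_P + 2·0.39, so 0.7734 = (0.66 + ρ_P + 0.78) / 2.780.
ρ_P = 0.7734·2.780 − 0.66 − 0.78 = 0.710.

0.710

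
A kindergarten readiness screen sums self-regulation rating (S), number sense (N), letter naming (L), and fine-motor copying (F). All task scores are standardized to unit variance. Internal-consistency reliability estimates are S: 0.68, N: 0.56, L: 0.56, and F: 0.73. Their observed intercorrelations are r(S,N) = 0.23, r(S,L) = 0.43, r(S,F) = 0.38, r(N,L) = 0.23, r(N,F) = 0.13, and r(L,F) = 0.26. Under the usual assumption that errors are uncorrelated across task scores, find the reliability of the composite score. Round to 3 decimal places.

0.799

Var(S+N+L+F) = 4 + 2·[0.23 + 0.43 + 0.38 + 0.23 + 0.13 + 0.26] = 4 + 3.32 = 7.32.
With uncorrelated errors the cross-covariances are all true-score covariance, so they carry over unchanged; only the diagonal terms shrink to ρᵢσᵢ².
True-score variance = [0.68 + 0.56 + 0.56 + 0.73] + 3.32 = 2.53 + 3.32 = 5.85.
Reliability = 5.85 / 7.32 = 0.799.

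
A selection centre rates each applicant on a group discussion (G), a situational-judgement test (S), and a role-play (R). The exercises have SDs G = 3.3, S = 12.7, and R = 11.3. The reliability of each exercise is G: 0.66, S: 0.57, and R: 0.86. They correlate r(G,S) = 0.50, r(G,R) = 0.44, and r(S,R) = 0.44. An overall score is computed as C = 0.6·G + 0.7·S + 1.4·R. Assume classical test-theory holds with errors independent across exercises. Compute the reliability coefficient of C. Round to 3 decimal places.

Var(C) = 0.6²·3.3² + 0.7²·12.7² + 1.4²·11.3² + 2·[0.42·3.3·12.7·0.50 + 0.84·3.3·11.3·0.44 + 0.98·12.7·11.3·0.44] = 333.225 + 168.93 = 502.155.
Under uncorrelated errors the observed covariances equal the true-score covariances, so only the own-variance terms attenuate.
True-score variance = [0.6²·3.3²·0.66 + 0.7²·12.7²·0.57 + 1.4²·11.3²·0.86] + 168.93 = 262.87 + 168.93 = 431.8.
Reliability = 431.8 / 502.155 = 0.860.

0.860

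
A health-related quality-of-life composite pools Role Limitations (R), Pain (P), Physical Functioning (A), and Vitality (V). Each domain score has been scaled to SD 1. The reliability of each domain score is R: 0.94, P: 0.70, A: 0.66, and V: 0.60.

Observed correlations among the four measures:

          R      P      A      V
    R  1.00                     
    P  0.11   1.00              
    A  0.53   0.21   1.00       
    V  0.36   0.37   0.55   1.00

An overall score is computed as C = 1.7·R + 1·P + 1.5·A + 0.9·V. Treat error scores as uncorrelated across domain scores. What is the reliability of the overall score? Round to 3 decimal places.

Var(C) = 1.7² + 1 + 1.5² + 0.9² + 2·[1.7·0.11 + 2.55·0.53 + 1.53·0.36 + 1.5·0.21 + 0.9·0.37 + 1.35·0.55] = 6.95 + 6.9596 = 13.9096.
Because errors are independent across components, Cov(Tᵢ,Tⱼ) = Cov(Xᵢ,Xⱼ); the off-diagonal part of the true-score variance is the same as above.
True-score variance = [1.7²·0.94 + 0.70 + 1.5²·0.66 + 0.9²·0.60] + 6.9596 = 5.3876 + 6.9596 = 12.3472.
Reliability = 12.3472 / 13.9096 = 0.888.

0.888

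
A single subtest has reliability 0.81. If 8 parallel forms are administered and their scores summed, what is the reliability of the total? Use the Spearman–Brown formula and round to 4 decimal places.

0.9715

ρ_k = kρ / (1 + (k−1)ρ) = 8·0.81 / (1 + 7·0.81) = 6.480 / 6.670 = 0.9715.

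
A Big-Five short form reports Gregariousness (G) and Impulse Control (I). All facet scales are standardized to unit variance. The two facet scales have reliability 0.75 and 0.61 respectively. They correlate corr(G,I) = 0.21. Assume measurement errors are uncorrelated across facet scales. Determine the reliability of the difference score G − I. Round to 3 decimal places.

0.595

Var(G−I) = 1 + 1 − 2·0.21 = 2 − 0.42 = 1.58.
Under uncorrelated errors the observed covariances equal the true-score covariances, so only the own-variance terms attenuate.
True-score variance = [0.75 + 0.61] − 0.42 = 1.36 − 0.42 = 0.94.
Reliability = 0.94 / 1.58 = 0.595.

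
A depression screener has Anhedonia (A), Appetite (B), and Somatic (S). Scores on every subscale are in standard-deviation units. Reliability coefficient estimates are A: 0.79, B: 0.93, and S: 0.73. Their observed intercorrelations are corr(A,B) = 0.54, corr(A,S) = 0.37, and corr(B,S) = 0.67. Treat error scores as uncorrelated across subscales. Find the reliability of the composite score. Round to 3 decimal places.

Var(A+B+S) = 3 + 2·[0.54 + 0.37 + 0.67] = 3 + 3.16 = 6.16.
Because errors are independent across components, Cov(Tᵢ,Tⱼ) = Cov(Xᵢ,Xⱼ); the off-diagonal part of the true-score variance is the same as above.
True-score variance = [0.79 + 0.93 + 0.73] + 3.16 = 2.45 + 3.16 = 5.61.
Reliability = 5.61 / 6.16 = 0.911.

0.911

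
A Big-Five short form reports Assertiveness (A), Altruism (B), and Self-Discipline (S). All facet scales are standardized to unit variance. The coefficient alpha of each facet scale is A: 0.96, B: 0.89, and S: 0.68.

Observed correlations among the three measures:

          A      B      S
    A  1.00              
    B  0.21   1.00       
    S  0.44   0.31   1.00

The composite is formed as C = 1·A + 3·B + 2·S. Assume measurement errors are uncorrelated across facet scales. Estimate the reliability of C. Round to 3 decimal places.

0.889

Var(C) = 1 + 3² + 2² + 2·[3·0.21 + 2·0.44 + 6·0.31] = 14 + 6.74 = 20.74.
With uncorrelated errors the cross-covariances are all true-score covariance, so they carry over unchanged; only the diagonal terms shrink to ρᵢσᵢ².
True-score variance = [0.96 + 3²·0.89 + 2²·0.68] + 6.74 = 11.69 + 6.74 = 18.43.
Reliability = 18.43 / 20.74 = 0.889.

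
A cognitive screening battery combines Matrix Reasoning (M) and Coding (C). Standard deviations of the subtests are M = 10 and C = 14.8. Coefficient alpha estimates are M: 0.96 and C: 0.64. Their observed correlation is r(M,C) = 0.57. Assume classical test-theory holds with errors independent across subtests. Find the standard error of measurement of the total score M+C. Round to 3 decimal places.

9.102

Var(total) = 319.04 + 168.72 = 487.76.
True-score variance = 236.186 + 168.72 = 404.906, so reliability = 0.8301.
Error variance = 487.76 − 404.906 = 82.8544; SEM = √82.8544 = 9.102.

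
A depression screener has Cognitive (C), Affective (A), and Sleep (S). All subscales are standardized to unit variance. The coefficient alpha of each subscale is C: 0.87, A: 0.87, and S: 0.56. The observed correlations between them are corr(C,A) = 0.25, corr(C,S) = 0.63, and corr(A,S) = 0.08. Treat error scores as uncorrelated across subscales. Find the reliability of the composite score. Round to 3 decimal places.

0.858

Var(C+A+S) = 3 + 2·[0.25 + 0.63 + 0.08] = 3 + 1.92 = 4.92.
Because errors are independent across components, Cov(Tᵢ,Tⱼ) = Cov(Xᵢ,Xⱼ); the off-diagonal part of the true-score variance is the same as above.
True-score variance = [0.87 + 0.87 + 0.56] + 1.92 = 2.3 + 1.92 = 4.22.
Reliability = 4.22 / 4.92 = 0.858.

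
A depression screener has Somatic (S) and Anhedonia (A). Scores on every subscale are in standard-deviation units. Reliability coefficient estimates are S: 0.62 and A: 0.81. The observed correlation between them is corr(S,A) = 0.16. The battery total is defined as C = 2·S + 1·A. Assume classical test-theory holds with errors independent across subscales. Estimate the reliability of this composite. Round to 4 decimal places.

Var(C) = 2² + 1 + 2·[2·0.16] = 5 + 0.64 = 5.64.
Under uncorrelated errors the observed covariances equal the true-score covariances, so only the own-variance terms attenuate.
True-score variance = [2²·0.62 + 0.81] + 0.64 = 3.29 + 0.64 = 3.93.
Reliability = 3.93 / 5.64 = 0.6968.

0.6968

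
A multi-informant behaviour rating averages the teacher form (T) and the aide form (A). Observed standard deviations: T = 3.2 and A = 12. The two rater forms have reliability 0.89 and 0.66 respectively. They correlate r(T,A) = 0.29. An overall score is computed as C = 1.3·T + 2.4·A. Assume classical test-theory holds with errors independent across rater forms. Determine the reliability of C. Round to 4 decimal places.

0.6901

Var(C) = 1.3²·3.2² + 2.4²·12² + 2·[3.12·3.2·12·0.29] = 846.746 + 69.4886 = 916.234.
With uncorrelated errors the cross-covariances are all true-score covariance, so they carry over unchanged; only the diagonal terms shrink to ρᵢσᵢ².
True-score variance = [1.3²·3.2²·0.89 + 2.4²·12²·0.66] + 69.4886 = 562.832 + 69.4886 = 632.321.
Reliability = 632.321 / 916.234 = 0.6901.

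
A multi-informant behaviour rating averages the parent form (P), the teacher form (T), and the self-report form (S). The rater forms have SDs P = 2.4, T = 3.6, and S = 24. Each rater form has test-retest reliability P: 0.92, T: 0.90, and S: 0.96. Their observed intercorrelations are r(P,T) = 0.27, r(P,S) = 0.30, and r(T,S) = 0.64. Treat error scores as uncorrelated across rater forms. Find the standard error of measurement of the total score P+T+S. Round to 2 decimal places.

4.98

Var(total) = 594.72 + 149.818 = 744.538.
True-score variance = 569.923 + 149.818 = 719.741, so reliability = 0.9667.
Error variance = 744.538 − 719.741 = 24.7968; SEM = √24.7968 = 4.98.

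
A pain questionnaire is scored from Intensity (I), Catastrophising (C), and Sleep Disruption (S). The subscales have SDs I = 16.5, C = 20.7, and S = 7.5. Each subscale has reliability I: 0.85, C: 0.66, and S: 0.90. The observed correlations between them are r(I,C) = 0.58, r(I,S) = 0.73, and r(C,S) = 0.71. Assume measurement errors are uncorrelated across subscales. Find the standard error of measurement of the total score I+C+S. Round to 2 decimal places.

Var(total) = 756.99 + 797.328 = 1554.32.
True-score variance = 564.841 + 797.328 = 1362.17, so reliability = 0.8764.
Error variance = 1554.32 − 1362.17 = 192.149; SEM = √192.149 = 13.86.

13.86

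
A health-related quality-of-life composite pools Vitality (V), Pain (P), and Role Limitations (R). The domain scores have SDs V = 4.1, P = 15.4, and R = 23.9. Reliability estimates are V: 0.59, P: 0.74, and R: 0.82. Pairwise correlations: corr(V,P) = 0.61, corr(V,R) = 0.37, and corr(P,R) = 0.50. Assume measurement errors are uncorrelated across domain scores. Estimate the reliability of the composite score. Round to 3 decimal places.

Var(V+P+R) = 4.1² + 15.4² + 23.9² + 2·[4.1·15.4·0.61 + 4.1·23.9·0.37 + 15.4·23.9·0.50] = 825.18 + 517.603 = 1342.78.
Under uncorrelated errors the observed covariances equal the true-score covariances, so only the own-variance terms attenuate.
True-score variance = [4.1²·0.59 + 15.4²·0.74 + 23.9²·0.82] + 517.603 = 653.808 + 517.603 = 1171.41.
Reliability = 1171.41 / 1342.78 = 0.872.

0.872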